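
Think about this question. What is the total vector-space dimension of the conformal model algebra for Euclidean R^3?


The conformal model of R^3 uses Cl(4,1): the 3 Euclidean generators plus two extra orthogonal generators e+ (e+^2 = +1) and e- (e-^2 = -1), from which the null vectors e0, einf are built.
Number of generators m = 3 + 2 = 5.
dim Cl(p,q) = 2^m = 2^5 = 32


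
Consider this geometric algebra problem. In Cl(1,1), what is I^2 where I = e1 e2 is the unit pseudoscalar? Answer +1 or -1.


The pseudoscalar I = e1...e_n (product of all n generators) of Cl(p,q) satisfies I^2 = (-1)^(q + n(n-1)/2).
p = 1, q = 1, n = p + q = 2
n(n-1)/2 = 2 * 1 / 2 = 1
Exponent = q + n(n-1)/2 = 1 + 1 = 2
I^2 = (-1)^2 = +1


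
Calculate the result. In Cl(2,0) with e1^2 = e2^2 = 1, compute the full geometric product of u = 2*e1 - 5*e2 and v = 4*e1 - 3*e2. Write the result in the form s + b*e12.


Expand: (2*e1 - 5*e2)(4*e1 - 3*e2)
= 2*4*e1e1 + 2*(-3)*e1e2 + (-5)*4*e2e1 + (-5)*(-3)*e2e2
Using e1^2 = e2^2 = 1, e2e1 = -e1e2:
Scalar part s = 2*4 + (-5)*(-3) = 8 + 15 = 23
Bivector part b = 2*(-3) - (-5)*4 = -6 - (-20) = 14
uv = 23 + 14*e12


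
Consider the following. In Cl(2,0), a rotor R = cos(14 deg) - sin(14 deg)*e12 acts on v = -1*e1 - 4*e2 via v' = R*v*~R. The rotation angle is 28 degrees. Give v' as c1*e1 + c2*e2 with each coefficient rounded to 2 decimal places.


Rotor R = cos(14deg) - sin(14deg)*e12
Rotation angle theta = 2 * 14 = 28 degrees
v' = R*v*~R rotates v by theta.
cos(28deg) = 0.8829, sin(28deg) = 0.4695
v'_1 = -1*cos(28deg) - (-4)*sin(28deg)
= -1*0.8829 - (-4)*0.4695
= 0.99
v'_2 = -1*sin(28deg) + (-4)*cos(28deg)
= -1*0.4695 + (-4)*0.8829
= -4.00
v' = 0.99*e1 - 4.00*e2


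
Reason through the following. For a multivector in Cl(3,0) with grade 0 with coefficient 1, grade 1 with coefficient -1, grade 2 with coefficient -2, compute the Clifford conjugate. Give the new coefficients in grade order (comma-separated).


Clifford conjugate sign for grade k: (-1)^(k(k+1)/2)
Grade 0: (-1)^(0*1/2) = (-1)^0 = 1, coeff 1 -> 1
Grade 1: (-1)^(1*2/2) = (-1)^1 = -1, coeff -1 -> 1
Grade 2: (-1)^(2*3/2) = (-1)^3 = -1, coeff -2 -> 2
Conjugated coefficients: 1, 1, 2


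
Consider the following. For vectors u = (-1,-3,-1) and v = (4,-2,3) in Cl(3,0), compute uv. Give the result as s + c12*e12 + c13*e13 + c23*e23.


In Cl(3,0): e_i^2 = 1, e_ie_j = -e_je_i for i != j.
Scalar part = u . v = (-1)*4 + (-3)*(-2) + (-1)*3
= -4 + 6 + (-3) = -1
e12 coeff = (-1)*(-2) - (-3)*4 = 2 - (-12) = 14
e13 coeff = (-1)*3 - (-1)*4 = -3 - (-4) = 1
e23 coeff = (-3)*3 - (-1)*(-2) = -9 - 2 = -11
uv = -1 + 14*e12 + 1*e13 - 11*e23


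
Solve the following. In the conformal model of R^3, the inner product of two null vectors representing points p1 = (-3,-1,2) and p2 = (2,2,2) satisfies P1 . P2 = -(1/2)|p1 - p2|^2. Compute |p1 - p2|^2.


p1 - p2 = (-5, -3, 0)
|p1 - p2|^2 = (-5)^2 + (-3)^2 + 0^2
= 25 + 9 + 0
= 34


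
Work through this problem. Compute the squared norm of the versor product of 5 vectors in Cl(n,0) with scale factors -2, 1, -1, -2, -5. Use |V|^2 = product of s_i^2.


Each vector v_i has |v_i|^2 = s_i^2
Squared scales: (-2)^2 = 4, 1^2 = 1, (-1)^2 = 1, (-2)^2 = 4, (-5)^2 = 25
|V|^2 = 4 * 1 * 1 * 4 * 25
= 400


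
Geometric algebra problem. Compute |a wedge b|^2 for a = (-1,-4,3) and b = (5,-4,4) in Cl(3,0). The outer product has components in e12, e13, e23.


a wedge b = (a1*b2 - a2*b1)*e12 + (a1*b3 - a3*b1)*e13 + (a2*b3 - a3*b2)*e23
e12 coeff: (-1)*(-4) - (-4)*5 = 4 - (-20) = 24
e13 coeff: (-1)*4 - 3*5 = -4 - 15 = -19
e23 coeff: (-4)*4 - 3*(-4) = -16 - (-12) = -4
|a wedge b|^2 = 24^2 + (-19)^2 + (-4)^2
= 576 + 361 + 16
= 953


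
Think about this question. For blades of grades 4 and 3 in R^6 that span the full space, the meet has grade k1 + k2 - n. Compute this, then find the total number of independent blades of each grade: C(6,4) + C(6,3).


Meet grade = grade(A) + grade(B) - n
= 4 + 3 - 6 = 1
C(6,4) = 15
C(6,3) = 20
dim_A + dim_B = 15 + 20 = 35


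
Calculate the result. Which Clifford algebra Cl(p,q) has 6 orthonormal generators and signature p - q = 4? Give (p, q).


We need p + q = 6 and p - q = 4.
Adding: 2p = 6 + 4 = 10, so p = 5.
Then q = 6 - 5 = 1.
(p, q) = (5, 1)


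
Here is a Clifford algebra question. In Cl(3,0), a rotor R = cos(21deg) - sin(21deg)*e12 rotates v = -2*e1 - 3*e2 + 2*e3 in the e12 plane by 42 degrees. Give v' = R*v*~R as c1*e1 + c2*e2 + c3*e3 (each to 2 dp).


Rotor R = cos(21deg) - sin(21deg)*e12
Rotation angle theta = 2 * 21 = 42 degrees in the e12 plane (e1 -> e2).
The component perpendicular to the plane (e3) is invariant: v'_3 = v3 = 2.00
cos(42deg) = 0.7431, sin(42deg) = 0.6691
v'_1 = v1*cos(theta) - v2*sin(theta) = -2*0.7431 - (-3)*0.6691 = 0.52
v'_2 = v1*sin(theta) + v2*cos(theta) = -2*0.6691 + (-3)*0.7431 = -3.57
v' = 0.52*e1 - 3.57*e2 + 2.00*e3


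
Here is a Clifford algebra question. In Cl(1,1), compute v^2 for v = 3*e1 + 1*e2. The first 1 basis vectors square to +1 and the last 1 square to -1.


v^2 = sum of c_i^2 * e_i^2
Positive signature terms (e_i^2 = +1): 3^2 = 9
Negative signature terms (e_j^2 = -1): 1^2 = 1
v^2 = 9 - 1 = 8


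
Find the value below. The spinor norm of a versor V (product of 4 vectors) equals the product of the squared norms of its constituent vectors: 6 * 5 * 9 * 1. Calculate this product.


Spinor norm N(V) = |v1|^2 * |v2|^2 * ... * |v4|^2
= 6 * 5 * 9 * 1
Running product: 6, 30, 270, 270
N(V) = 270


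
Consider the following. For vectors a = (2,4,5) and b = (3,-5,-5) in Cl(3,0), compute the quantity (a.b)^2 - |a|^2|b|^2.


a . b = 2*3 + 4*(-5) + 5*(-5)
= 6 + (-20) + (-25) = -39
|a|^2 = 2^2 + 4^2 + 5^2 = 45
|b|^2 = 3^2 + (-5)^2 + (-5)^2 = 59
(a.b)^2 = (-39)^2 = 1521
|a|^2 * |b|^2 = 45 * 59 = 2655
Result = 1521 - 2655 = -1134


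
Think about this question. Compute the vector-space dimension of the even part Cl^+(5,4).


Even subalgebra dimension = 2^(n-1)
n = 5 + 4 = 9
2^(9 - 1) = 2^8 = 256
Verification: sum of C(9,k) for even k = 1 + 36 + 126 + 84 + 9 = 256
Result = 256


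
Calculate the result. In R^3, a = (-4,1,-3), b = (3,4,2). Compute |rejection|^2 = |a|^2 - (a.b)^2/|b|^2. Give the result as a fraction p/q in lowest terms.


|a|^2 = (-4)^2 + 1^2 + (-3)^2 = 26
|b|^2 = 3^2 + 4^2 + 2^2 = 29
a . b = (-4)*3 + 1*4 + (-3)*2 = -14
(a.b)^2 = (-14)^2 = 196
|rej|^2 = 26 - 196/29
= (754 - 196)/29
= 558/29
In lowest terms: 558/29


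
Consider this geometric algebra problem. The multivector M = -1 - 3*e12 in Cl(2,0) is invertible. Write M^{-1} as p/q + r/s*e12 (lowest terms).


M = -1 - 3*e12, where e12^2 = -1.
Since M commutes with its reverse ~M = a - b*e12, M * ~M = a^2 - b^2*e12^2 = a^2 + b^2.
So M^{-1} = ~M / (a^2 + b^2) = (a - b*e12)/(a^2 + b^2).
a^2 + b^2 = 1 + 9 = 10
Scalar part = -1/10 = -1/10
Bivector coeff = 3/10 = 3/10
M^{-1} = -1/10 + 3/10*e12


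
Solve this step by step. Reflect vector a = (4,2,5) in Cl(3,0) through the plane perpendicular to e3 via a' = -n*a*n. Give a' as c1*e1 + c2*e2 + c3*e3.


Reflection formula: a' = -n*a*n, with n = e3 (unit vector, n^2 = 1).
For reflection through hyperplane perp to e3:
The component along e3 flips sign, others stay.
a = (4, 2, 5)
a' = (4, 2, -5)
a' = 4*e1 + 2*e2 - 5*e3


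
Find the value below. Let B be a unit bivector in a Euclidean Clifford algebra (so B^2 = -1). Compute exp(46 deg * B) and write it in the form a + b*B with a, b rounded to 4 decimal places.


For a unit bivector B with B^2 = -1, the exponential series gives
e^(theta*B) = cos(theta) + sin(theta)*B (the GA analogue of Euler's formula).
theta = 46 degrees = 0.802851 rad
cos(46 deg) = 0.6947
sin(46 deg) = 0.7193
exp(theta*B) = 0.6947 + 0.7193*B


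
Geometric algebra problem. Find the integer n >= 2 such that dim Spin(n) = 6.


dim Spin(n) = dim so(n) = n(n-1)/2.
Solve n(n-1)/2 = 6, i.e. n^2 - n - 12 = 0.
Discriminant = 1 + 8*6 = 49
n = (1 + sqrt(49))/2 = (1 + 7)/2 = 4


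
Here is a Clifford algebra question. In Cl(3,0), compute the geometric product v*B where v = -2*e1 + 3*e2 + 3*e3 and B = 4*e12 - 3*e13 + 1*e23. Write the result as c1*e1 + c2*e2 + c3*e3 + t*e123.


vB has grade-1 (vector) and grade-3 (trivector) parts: vB = (v _| B) + (v ^ B).
Vector part <vB>_1:
  e1: -v2*b12 - v3*b13 = -(3)*(4) - (3)*(-3) = -3
  e2: v1*b12 - v3*b23 = (-2)*(4) - (3)*(1) = -11
  e3: v1*b13 + v2*b23 = (-2)*(-3) + (3)*(1) = 9
Trivector part <vB>_3:
  e123: v1*b23 - v2*b13 + v3*b12 = (-2)*(1) - (3)*(-3) + (3)*(4) = 19
vB = -3*e1 - 11*e2 + 9*e3 + 19*e123


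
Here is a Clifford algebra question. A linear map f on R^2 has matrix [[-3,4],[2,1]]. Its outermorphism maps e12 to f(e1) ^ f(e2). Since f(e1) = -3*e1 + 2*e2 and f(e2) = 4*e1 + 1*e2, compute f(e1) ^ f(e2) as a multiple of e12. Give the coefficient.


The outermorphism of a linear map f sends e1^e2 to f(e1)^f(e2).
f(e1) = -3*e1 + 2*e2
f(e2) = 4*e1 + 1*e2
f(e1) ^ f(e2) = (-3*e1 + 2*e2) ^ (4*e1 + 1*e2)
= (-3)*1*e12 + 2*4*e21
= (-3 - 8)*e12
= -11*e12
Coefficient = -11


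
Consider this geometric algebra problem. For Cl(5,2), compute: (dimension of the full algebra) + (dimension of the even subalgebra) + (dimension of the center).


n = 5 + 2 = 7
Total dim = 2^7 = 128
Even subalgebra dim = 2^6 = 64
n is odd, so center dim = 2
Sum = 128 + 64 + 2 = 194


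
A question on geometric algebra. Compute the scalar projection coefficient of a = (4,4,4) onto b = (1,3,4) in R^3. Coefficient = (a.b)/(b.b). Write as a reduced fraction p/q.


Projection coefficient = (a . b) / (b . b)
a . b = 4*1 + 4*3 + 4*4
= 4 + 12 + 16 = 32
b . b = 1^2 + 3^2 + 4^2
= 1 + 9 + 16 = 26
Coefficient = 32/26
In lowest terms: 16/13


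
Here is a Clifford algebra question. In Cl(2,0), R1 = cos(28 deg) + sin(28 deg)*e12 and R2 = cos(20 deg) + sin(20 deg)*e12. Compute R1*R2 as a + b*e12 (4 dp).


Same-plane rotors commute and their half-angles add:
R1*R2 = cos(a1 + a2) + sin(a1 + a2)*e12.
a1 + a2 = 28 + 20 = 48 deg
cos(48 deg) = 0.6691
sin(48 deg) = 0.7431
R1*R2 = 0.6691 + 0.7431*e12


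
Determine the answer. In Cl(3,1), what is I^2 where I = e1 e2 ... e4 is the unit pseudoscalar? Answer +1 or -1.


The pseudoscalar I = e1...e_n (product of all n generators) of Cl(p,q) satisfies I^2 = (-1)^(q + n(n-1)/2).
p = 3, q = 1, n = p + q = 4
n(n-1)/2 = 4 * 3 / 2 = 6
Exponent = q + n(n-1)/2 = 1 + 6 = 7
I^2 = (-1)^7 = -1


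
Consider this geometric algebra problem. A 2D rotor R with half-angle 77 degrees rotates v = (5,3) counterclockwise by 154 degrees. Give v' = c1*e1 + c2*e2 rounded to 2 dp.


Rotor R = cos(77deg) - sin(77deg)*e12
Rotation angle theta = 2 * 77 = 154 degrees
v' = R*v*~R rotates v by theta.
cos(154deg) = -0.8988, sin(154deg) = 0.4384
v'_1 = 5*cos(154deg) - 3*sin(154deg)
= 5*(-0.8988) - 3*0.4384
= -5.81
v'_2 = 5*sin(154deg) + 3*cos(154deg)
= 5*0.4384 + 3*(-0.8988)
= -0.50
v' = -5.81*e1 - 0.50*e2


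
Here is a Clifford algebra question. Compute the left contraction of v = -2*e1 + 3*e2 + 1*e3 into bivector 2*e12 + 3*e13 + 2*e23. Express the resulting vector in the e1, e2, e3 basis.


Left contraction v _| B = <vB>_1 (grade-1 part of the geometric product vB).
Using e1_|e12 = e2, e2_|e12 = -e1, e1_|e13 = e3, e3_|e13 = -e1, e2_|e23 = e3, e3_|e23 = -e2:
e1 coeff: -v2*b12 - v3*b13 = -(3)*(2) - (1)*(3) = -9
e2 coeff: v1*b12 - v3*b23 = (-2)*(2) - (1)*(2) = -6
e3 coeff: v1*b13 + v2*b23 = (-2)*(3) + (3)*(2) = 0
v _| B = -9*e1 - 6*e2 + 0*e3


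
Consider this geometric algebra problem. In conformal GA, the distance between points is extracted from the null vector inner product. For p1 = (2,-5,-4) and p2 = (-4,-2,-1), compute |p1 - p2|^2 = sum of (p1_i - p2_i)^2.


p1 - p2 = (6, -3, -3)
|p1 - p2|^2 = 6^2 + (-3)^2 + (-3)^2
= 36 + 9 + 9
= 54


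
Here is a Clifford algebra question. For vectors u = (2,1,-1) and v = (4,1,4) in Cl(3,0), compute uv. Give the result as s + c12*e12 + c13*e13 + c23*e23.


In Cl(3,0): e_i^2 = 1, e_ie_j = -e_je_i for i != j.
Scalar part = u . v = 2*4 + 1*1 + (-1)*4
= 8 + 1 + (-4) = 5
e12 coeff = 2*1 - 1*4 = 2 - 4 = -2
e13 coeff = 2*4 - (-1)*4 = 8 - (-4) = 12
e23 coeff = 1*4 - (-1)*1 = 4 - (-1) = 5
uv = 5 - 2*e12 + 12*e13 + 5*e23


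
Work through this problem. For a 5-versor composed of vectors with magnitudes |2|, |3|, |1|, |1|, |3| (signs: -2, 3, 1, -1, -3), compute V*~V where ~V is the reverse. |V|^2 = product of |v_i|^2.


Each vector v_i has |v_i|^2 = s_i^2
Squared scales: (-2)^2 = 4, 3^2 = 9, 1^2 = 1, (-1)^2 = 1, (-3)^2 = 9
|V|^2 = 4 * 9 * 1 * 1 * 9
= 324


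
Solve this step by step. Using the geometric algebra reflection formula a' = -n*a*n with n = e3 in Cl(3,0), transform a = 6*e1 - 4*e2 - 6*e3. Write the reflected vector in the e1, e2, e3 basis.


Reflection formula: a' = -n*a*n, with n = e3 (unit vector, n^2 = 1).
For reflection through hyperplane perp to e3:
The component along e3 flips sign, others stay.
a = (6, -4, -6)
a' = (6, -4, 6)
a' = 6*e1 - 4*e2 + 6*e3


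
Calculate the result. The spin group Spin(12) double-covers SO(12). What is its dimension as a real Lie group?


Spin(n) double-covers SO(n); both have Lie algebra so(n) of dimension n(n-1)/2.
n = 12
n(n-1) = 12 * 11 = 132
dim Spin(12) = 132/2 = 66


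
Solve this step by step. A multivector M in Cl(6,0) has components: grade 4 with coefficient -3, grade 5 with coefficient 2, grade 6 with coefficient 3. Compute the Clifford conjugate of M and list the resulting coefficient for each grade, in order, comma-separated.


Clifford conjugate sign for grade k: (-1)^(k(k+1)/2)
Grade 4: (-1)^(4*5/2) = (-1)^10 = 1, coeff -3 -> -3
Grade 5: (-1)^(5*6/2) = (-1)^15 = -1, coeff 2 -> -2
Grade 6: (-1)^(6*7/2) = (-1)^21 = -1, coeff 3 -> -3
Conjugated coefficients: -3, -2, -3


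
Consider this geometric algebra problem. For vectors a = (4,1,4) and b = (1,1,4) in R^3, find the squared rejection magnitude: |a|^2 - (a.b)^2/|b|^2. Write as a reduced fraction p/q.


|a|^2 = 4^2 + 1^2 + 4^2 = 33
|b|^2 = 1^2 + 1^2 + 4^2 = 18
a . b = 4*1 + 1*1 + 4*4 = 21
(a.b)^2 = 21^2 = 441
|rej|^2 = 33 - 441/18
= (594 - 441)/18
= 153/18
In lowest terms: 17/2


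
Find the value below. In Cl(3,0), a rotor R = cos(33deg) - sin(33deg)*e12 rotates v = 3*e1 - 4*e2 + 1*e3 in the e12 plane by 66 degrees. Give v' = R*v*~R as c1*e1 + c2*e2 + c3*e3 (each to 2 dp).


Rotor R = cos(33deg) - sin(33deg)*e12
Rotation angle theta = 2 * 33 = 66 degrees in the e12 plane (e1 -> e2).
The component perpendicular to the plane (e3) is invariant: v'_3 = v3 = 1.00
cos(66deg) = 0.4067, sin(66deg) = 0.9135
v'_1 = v1*cos(theta) - v2*sin(theta) = 3*0.4067 - (-4)*0.9135 = 4.87
v'_2 = v1*sin(theta) + v2*cos(theta) = 3*0.9135 + (-4)*0.4067 = 1.11
v' = 4.87*e1 + 1.11*e2 + 1.00*e3


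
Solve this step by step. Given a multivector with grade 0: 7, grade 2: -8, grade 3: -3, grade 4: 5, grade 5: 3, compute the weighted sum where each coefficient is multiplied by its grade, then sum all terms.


Grade-weighted sum = sum of grade_k * coefficient_k
0*7 = 0
2*(-8) = -16
3*(-3) = -9
4*5 = 20
5*3 = 15
Total = 0 + (-16) + (-9) + 20 + 15 = 10


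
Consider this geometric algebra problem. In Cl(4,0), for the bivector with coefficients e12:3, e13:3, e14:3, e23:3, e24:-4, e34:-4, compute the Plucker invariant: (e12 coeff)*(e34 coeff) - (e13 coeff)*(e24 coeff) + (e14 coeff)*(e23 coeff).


Plucker relation: af - be + cd
a*f = 3*(-4) = -12
b*e = 3*(-4) = -12
c*d = 3*3 = 9
af - be + cd = -12 - (-12) + 9
= 9


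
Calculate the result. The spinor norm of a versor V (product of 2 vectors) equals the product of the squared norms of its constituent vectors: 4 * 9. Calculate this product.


Spinor norm N(V) = |v1|^2 * |v2|^2 * ... * |v2|^2
= 4 * 9
Running product: 4, 36
N(V) = 36


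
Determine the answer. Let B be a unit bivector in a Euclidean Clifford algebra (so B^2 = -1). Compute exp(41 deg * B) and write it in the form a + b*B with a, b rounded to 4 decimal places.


For a unit bivector B with B^2 = -1, the exponential series gives
e^(theta*B) = cos(theta) + sin(theta)*B (the GA analogue of Euler's formula).
theta = 41 degrees = 0.715585 rad
cos(41 deg) = 0.7547
sin(41 deg) = 0.6561
exp(theta*B) = 0.7547 + 0.6561*B


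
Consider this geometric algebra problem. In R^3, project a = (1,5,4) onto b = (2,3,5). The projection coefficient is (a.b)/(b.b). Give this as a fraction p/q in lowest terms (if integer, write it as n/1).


Projection coefficient = (a . b) / (b . b)
a . b = 1*2 + 5*3 + 4*5
= 2 + 15 + 20 = 37
b . b = 2^2 + 3^2 + 5^2
= 4 + 9 + 25 = 38
Coefficient = 37/38
In lowest terms: 37/38


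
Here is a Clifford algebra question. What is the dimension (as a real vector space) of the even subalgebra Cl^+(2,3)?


Even subalgebra dimension = 2^(n-1)
n = 2 + 3 = 5
2^(5 - 1) = 2^4 = 16
Verification: sum of C(5,k) for even k = 1 + 10 + 5 = 16
Result = 16


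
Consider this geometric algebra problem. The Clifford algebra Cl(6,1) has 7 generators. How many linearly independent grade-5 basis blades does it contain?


Number of grade-k basis blades in Cl(p,q) with n = p + q is C(n, k).
n = 6 + 1 = 7
C(7, 5) = 7! / (5! * 2!)
= 5040 / (120 * 2)
= 21


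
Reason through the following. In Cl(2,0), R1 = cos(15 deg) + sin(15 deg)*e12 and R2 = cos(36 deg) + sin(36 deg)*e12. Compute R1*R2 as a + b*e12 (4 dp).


Same-plane rotors commute and their half-angles add:
R1*R2 = cos(a1 + a2) + sin(a1 + a2)*e12.
a1 + a2 = 15 + 36 = 51 deg
cos(51 deg) = 0.6293
sin(51 deg) = 0.7771
R1*R2 = 0.6293 + 0.7771*e12


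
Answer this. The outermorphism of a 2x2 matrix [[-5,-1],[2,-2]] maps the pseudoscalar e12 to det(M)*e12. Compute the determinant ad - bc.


The outermorphism of a linear map f sends e1^e2 to f(e1)^f(e2).
f(e1) = -5*e1 + 2*e2
f(e2) = -1*e1 - 2*e2
f(e1) ^ f(e2) = (-5*e1 + 2*e2) ^ (-1*e1 - 2*e2)
= (-5)*(-2)*e12 + 2*(-1)*e21
= (10 - (-2))*e12
= 12*e12
Coefficient = 12


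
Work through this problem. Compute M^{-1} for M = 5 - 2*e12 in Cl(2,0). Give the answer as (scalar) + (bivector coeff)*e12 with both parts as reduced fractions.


M = 5 - 2*e12, where e12^2 = -1.
Since M commutes with its reverse ~M = a - b*e12, M * ~M = a^2 - b^2*e12^2 = a^2 + b^2.
So M^{-1} = ~M / (a^2 + b^2) = (a - b*e12)/(a^2 + b^2).
a^2 + b^2 = 25 + 4 = 29
Scalar part = 5/29 = 5/29
Bivector coeff = 2/29 = 2/29
M^{-1} = 5/29 + 2/29*e12


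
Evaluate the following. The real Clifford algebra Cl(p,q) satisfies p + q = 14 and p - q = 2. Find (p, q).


We need p + q = 14 and p - q = 2.
Adding: 2p = 14 + 2 = 16, so p = 8.
Then q = 14 - 8 = 6.
(p, q) = (8, 6)


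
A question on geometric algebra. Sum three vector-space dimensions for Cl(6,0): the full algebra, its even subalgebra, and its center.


n = 6 + 0 = 6
Total dim = 2^6 = 64
Even subalgebra dim = 2^5 = 32
n is even, so center dim = 1
Sum = 64 + 32 + 1 = 97


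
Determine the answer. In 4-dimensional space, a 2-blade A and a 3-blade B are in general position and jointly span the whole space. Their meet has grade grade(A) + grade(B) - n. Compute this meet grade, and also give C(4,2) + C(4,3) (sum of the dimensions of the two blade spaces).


Meet grade = grade(A) + grade(B) - n
= 2 + 3 - 4 = 1
C(4,2) = 6
C(4,3) = 4
dim_A + dim_B = 6 + 4 = 10


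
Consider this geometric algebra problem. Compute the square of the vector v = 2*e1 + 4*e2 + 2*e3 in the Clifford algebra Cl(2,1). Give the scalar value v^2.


v^2 = sum of c_i^2 * e_i^2
Positive signature terms (e_i^2 = +1): 2^2 + 4^2 = 20
Negative signature terms (e_j^2 = -1): 2^2 = 4
v^2 = 20 - 4 = 16


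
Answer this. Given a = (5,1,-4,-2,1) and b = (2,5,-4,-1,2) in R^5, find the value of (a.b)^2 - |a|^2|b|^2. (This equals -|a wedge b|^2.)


a . b = 5*2 + 1*5 + (-4)*(-4) + (-2)*(-1) + 1*2
= 10 + 5 + 16 + 2 + 2 = 35
|a|^2 = 5^2 + 1^2 + (-4)^2 + (-2)^2 + 1^2 = 47
|b|^2 = 2^2 + 5^2 + (-4)^2 + (-1)^2 + 2^2 = 50
(a.b)^2 = 35^2 = 1225
|a|^2 * |b|^2 = 47 * 50 = 2350
Result = 1225 - 2350 = -1125


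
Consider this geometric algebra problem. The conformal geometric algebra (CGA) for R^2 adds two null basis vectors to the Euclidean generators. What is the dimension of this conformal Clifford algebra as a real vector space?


The conformal model of R^2 uses Cl(3,1): the 2 Euclidean generators plus two extra orthogonal generators e+ (e+^2 = +1) and e- (e-^2 = -1), from which the null vectors e0, einf are built.
Number of generators m = 2 + 2 = 4.
dim Cl(p,q) = 2^m = 2^4 = 16


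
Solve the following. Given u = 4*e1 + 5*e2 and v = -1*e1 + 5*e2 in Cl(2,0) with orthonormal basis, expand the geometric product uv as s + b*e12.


Expand: (4*e1 + 5*e2)(-1*e1 + 5*e2)
= 4*(-1)*e1e1 + 4*5*e1e2 + 5*(-1)*e2e1 + 5*5*e2e2
Using e1^2 = e2^2 = 1, e2e1 = -e1e2:
Scalar part s = 4*(-1) + 5*5 = -4 + 25 = 21
Bivector part b = 4*5 - 5*(-1) = 20 - (-5) = 25
uv = 21 + 25*e12


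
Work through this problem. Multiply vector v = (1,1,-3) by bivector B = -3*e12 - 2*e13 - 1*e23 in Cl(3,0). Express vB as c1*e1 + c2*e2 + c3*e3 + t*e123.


vB has grade-1 (vector) and grade-3 (trivector) parts: vB = (v _| B) + (v ^ B).
Vector part <vB>_1:
  e1: -v2*b12 - v3*b13 = -(1)*(-3) - (-3)*(-2) = -3
  e2: v1*b12 - v3*b23 = (1)*(-3) - (-3)*(-1) = -6
  e3: v1*b13 + v2*b23 = (1)*(-2) + (1)*(-1) = -3
Trivector part <vB>_3:
  e123: v1*b23 - v2*b13 + v3*b12 = (1)*(-1) - (1)*(-2) + (-3)*(-3) = 10
vB = -3*e1 - 6*e2 - 3*e3 + 10*e123


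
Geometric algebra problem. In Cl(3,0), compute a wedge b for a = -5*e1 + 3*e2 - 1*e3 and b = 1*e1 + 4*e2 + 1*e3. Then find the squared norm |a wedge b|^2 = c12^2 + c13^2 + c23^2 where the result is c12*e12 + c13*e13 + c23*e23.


a wedge b = (a1*b2 - a2*b1)*e12 + (a1*b3 - a3*b1)*e13 + (a2*b3 - a3*b2)*e23
e12 coeff: (-5)*4 - 3*1 = -20 - 3 = -23
e13 coeff: (-5)*1 - (-1)*1 = -5 - (-1) = -4
e23 coeff: 3*1 - (-1)*4 = 3 - (-4) = 7
|a wedge b|^2 = (-23)^2 + (-4)^2 + 7^2
= 529 + 16 + 49
= 594


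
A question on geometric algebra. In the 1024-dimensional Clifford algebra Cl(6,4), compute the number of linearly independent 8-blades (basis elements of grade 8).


Number of grade-k basis blades in Cl(p,q) with n = p + q is C(n, k).
n = 6 + 4 = 10
C(10, 8) = 10! / (8! * 2!)
= 3628800 / (40320 * 2)
= 45


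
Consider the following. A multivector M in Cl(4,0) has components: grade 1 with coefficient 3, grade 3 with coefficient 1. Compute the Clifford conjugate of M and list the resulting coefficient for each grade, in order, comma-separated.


Clifford conjugate sign for grade k: (-1)^(k(k+1)/2)
Grade 1: (-1)^(1*2/2) = (-1)^1 = -1, coeff 3 -> -3
Grade 3: (-1)^(3*4/2) = (-1)^6 = 1, coeff 1 -> 1
Conjugated coefficients: -3, 1


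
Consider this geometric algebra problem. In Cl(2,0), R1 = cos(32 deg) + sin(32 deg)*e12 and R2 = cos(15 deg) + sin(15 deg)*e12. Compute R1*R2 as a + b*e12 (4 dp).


Same-plane rotors commute and their half-angles add:
R1*R2 = cos(a1 + a2) + sin(a1 + a2)*e12.
a1 + a2 = 32 + 15 = 47 deg
cos(47 deg) = 0.6820
sin(47 deg) = 0.7314
R1*R2 = 0.6820 + 0.7314*e12


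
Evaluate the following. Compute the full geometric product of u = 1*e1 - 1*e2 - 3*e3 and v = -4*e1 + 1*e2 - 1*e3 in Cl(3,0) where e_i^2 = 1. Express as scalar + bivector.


In Cl(3,0): e_i^2 = 1, e_ie_j = -e_je_i for i != j.
Scalar part = u . v = 1*(-4) + (-1)*1 + (-3)*(-1)
= -4 + (-1) + 3 = -2
e12 coeff = 1*1 - (-1)*(-4) = 1 - 4 = -3
e13 coeff = 1*(-1) - (-3)*(-4) = -1 - 12 = -13
e23 coeff = (-1)*(-1) - (-3)*1 = 1 - (-3) = 4
uv = -2 - 3*e12 - 13*e13 + 4*e23


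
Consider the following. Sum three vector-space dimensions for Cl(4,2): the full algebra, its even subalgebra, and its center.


n = 4 + 2 = 6
Total dim = 2^6 = 64
Even subalgebra dim = 2^5 = 32
n is even, so center dim = 1
Sum = 64 + 32 + 1 = 97


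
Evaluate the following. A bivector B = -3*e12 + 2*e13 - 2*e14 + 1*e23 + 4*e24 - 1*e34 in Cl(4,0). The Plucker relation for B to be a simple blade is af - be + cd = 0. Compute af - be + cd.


Plucker relation: af - be + cd
a*f = (-3)*(-1) = 3
b*e = 2*4 = 8
c*d = (-2)*1 = -2
af - be + cd = 3 - 8 + (-2)
= -7


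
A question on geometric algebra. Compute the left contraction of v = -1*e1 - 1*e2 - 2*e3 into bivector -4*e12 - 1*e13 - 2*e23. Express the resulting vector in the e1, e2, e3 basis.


Left contraction v _| B = <vB>_1 (grade-1 part of the geometric product vB).
Using e1_|e12 = e2, e2_|e12 = -e1, e1_|e13 = e3, e3_|e13 = -e1, e2_|e23 = e3, e3_|e23 = -e2:
e1 coeff: -v2*b12 - v3*b13 = -(-1)*(-4) - (-2)*(-1) = -6
e2 coeff: v1*b12 - v3*b23 = (-1)*(-4) - (-2)*(-2) = 0
e3 coeff: v1*b13 + v2*b23 = (-1)*(-1) + (-1)*(-2) = 3
v _| B = -6*e1 + 0*e2 + 3*e3


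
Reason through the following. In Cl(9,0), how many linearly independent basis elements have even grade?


Even subalgebra dimension = 2^(n-1)
n = 9 + 0 = 9
2^(9 - 1) = 2^8 = 256
Verification: sum of C(9,k) for even k = 1 + 36 + 126 + 84 + 9 = 256
Result = 256


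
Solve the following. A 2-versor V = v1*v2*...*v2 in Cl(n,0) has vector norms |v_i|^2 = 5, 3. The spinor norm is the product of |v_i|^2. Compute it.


Spinor norm N(V) = |v1|^2 * |v2|^2 * ... * |v2|^2
= 5 * 3
Running product: 5, 15
N(V) = 15


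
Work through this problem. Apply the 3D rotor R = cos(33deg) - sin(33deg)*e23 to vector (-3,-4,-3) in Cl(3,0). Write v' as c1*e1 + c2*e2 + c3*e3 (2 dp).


Rotor R = cos(33deg) - sin(33deg)*e23
Rotation angle theta = 2 * 33 = 66 degrees in the e23 plane (e2 -> e3).
The component perpendicular to the plane (e1) is invariant: v'_1 = v1 = -3.00
cos(66deg) = 0.4067, sin(66deg) = 0.9135
v'_2 = v2*cos(theta) - v3*sin(theta) = -4*0.4067 - (-3)*0.9135 = 1.11
v'_3 = v2*sin(theta) + v3*cos(theta) = -4*0.9135 + (-3)*0.4067 = -4.87
v' = -3.00*e1 + 1.11*e2 - 4.87*e3


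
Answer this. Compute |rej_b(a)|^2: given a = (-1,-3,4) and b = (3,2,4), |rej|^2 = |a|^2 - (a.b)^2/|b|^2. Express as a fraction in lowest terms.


|a|^2 = (-1)^2 + (-3)^2 + 4^2 = 26
|b|^2 = 3^2 + 2^2 + 4^2 = 29
a . b = (-1)*3 + (-3)*2 + 4*4 = 7
(a.b)^2 = 7^2 = 49
|rej|^2 = 26 - 49/29
= (754 - 49)/29
= 705/29
In lowest terms: 705/29


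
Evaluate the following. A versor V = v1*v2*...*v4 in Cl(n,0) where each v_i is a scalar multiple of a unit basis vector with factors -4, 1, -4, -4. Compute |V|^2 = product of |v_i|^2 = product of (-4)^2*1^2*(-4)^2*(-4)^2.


Each vector v_i has |v_i|^2 = s_i^2
Squared scales: (-4)^2 = 16, 1^2 = 1, (-4)^2 = 16, (-4)^2 = 16
|V|^2 = 16 * 1 * 16 * 16
= 4096


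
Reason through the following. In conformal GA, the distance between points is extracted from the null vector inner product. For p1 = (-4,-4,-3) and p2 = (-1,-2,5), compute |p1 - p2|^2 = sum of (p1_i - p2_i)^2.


p1 - p2 = (-3, -2, -8)
|p1 - p2|^2 = (-3)^2 + (-2)^2 + (-8)^2
= 9 + 4 + 64
= 77


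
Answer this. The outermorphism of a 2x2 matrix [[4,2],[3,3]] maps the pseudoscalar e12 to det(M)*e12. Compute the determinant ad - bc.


The outermorphism of a linear map f sends e1^e2 to f(e1)^f(e2).
f(e1) = 4*e1 + 3*e2
f(e2) = 2*e1 + 3*e2
f(e1) ^ f(e2) = (4*e1 + 3*e2) ^ (2*e1 + 3*e2)
= 4*3*e12 + 3*2*e21
= (12 - 6)*e12
= 6*e12
Coefficient = 6


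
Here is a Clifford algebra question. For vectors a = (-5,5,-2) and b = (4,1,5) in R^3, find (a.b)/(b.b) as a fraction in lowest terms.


Projection coefficient = (a . b) / (b . b)
a . b = (-5)*4 + 5*1 + (-2)*5
= -20 + 5 + (-10) = -25
b . b = 4^2 + 1^2 + 5^2
= 16 + 1 + 25 = 42
Coefficient = -25/42
In lowest terms: -25/42


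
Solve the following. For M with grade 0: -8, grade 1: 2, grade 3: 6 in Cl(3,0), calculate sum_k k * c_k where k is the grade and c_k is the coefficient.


Grade-weighted sum = sum of grade_k * coefficient_k
0*(-8) = 0
1*2 = 2
3*6 = 18
Total = 0 + 2 + 18 = 20


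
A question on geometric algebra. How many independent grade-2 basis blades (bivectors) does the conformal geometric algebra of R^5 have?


The conformal model of R^5 uses Cl(6,1) with m = 5 + 2 = 7 generators.
Number of grade-2 blades = C(m, 2) = C(7, 2)
= 7*6/2 = 21


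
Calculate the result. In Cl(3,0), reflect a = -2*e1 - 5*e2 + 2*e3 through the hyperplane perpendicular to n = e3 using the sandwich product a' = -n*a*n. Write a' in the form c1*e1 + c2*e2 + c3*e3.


Reflection formula: a' = -n*a*n, with n = e3 (unit vector, n^2 = 1).
For reflection through hyperplane perp to e3:
The component along e3 flips sign, others stay.
a = (-2, -5, 2)
a' = (-2, -5, -2)
a' = -2*e1 - 5*e2 - 2*e3


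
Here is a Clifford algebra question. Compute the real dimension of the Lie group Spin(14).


Spin(n) double-covers SO(n); both have Lie algebra so(n) of dimension n(n-1)/2.
n = 14
n(n-1) = 14 * 13 = 182
dim Spin(14) = 182/2 = 91


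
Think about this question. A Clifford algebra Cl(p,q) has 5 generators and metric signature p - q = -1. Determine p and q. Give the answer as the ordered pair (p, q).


We need p + q = 5 and p - q = -1.
Adding: 2p = 5 + (-1) = 4, so p = 2.
Then q = 5 - 2 = 3.
(p, q) = (2, 3)


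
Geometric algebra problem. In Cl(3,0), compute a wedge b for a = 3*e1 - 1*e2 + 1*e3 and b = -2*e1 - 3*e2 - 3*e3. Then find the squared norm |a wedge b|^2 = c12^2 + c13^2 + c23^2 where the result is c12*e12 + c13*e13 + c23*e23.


a wedge b = (a1*b2 - a2*b1)*e12 + (a1*b3 - a3*b1)*e13 + (a2*b3 - a3*b2)*e23
e12 coeff: 3*(-3) - (-1)*(-2) = -9 - 2 = -11
e13 coeff: 3*(-3) - 1*(-2) = -9 - (-2) = -7
e23 coeff: (-1)*(-3) - 1*(-3) = 3 - (-3) = 6
|a wedge b|^2 = (-11)^2 + (-7)^2 + 6^2
= 121 + 49 + 36
= 206


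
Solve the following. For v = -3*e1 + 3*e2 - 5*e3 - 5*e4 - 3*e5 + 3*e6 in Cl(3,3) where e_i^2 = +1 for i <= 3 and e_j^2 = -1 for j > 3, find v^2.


v^2 = sum of c_i^2 * e_i^2
Positive signature terms (e_i^2 = +1): (-3)^2 + 3^2 + (-5)^2 = 43
Negative signature terms (e_j^2 = -1): (-5)^2 + (-3)^2 + 3^2 = 43
v^2 = 43 - 43 = 0


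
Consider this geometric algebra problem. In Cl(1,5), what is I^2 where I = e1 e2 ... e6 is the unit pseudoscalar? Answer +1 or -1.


The pseudoscalar I = e1...e_n (product of all n generators) of Cl(p,q) satisfies I^2 = (-1)^(q + n(n-1)/2).
p = 1, q = 5, n = p + q = 6
n(n-1)/2 = 6 * 5 / 2 = 15
Exponent = q + n(n-1)/2 = 5 + 15 = 20
I^2 = (-1)^20 = +1


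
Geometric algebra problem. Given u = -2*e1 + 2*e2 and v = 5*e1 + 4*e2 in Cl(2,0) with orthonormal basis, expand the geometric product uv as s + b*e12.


Expand: (-2*e1 + 2*e2)(5*e1 + 4*e2)
= (-2)*5*e1e1 + (-2)*4*e1e2 + 2*5*e2e1 + 2*4*e2e2
Using e1^2 = e2^2 = 1, e2e1 = -e1e2:
Scalar part s = (-2)*5 + 2*4 = -10 + 8 = -2
Bivector part b = (-2)*4 - 2*5 = -8 - 10 = -18
uv = -2 - 18*e12


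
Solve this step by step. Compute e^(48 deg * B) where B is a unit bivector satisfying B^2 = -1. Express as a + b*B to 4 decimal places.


For a unit bivector B with B^2 = -1, the exponential series gives
e^(theta*B) = cos(theta) + sin(theta)*B (the GA analogue of Euler's formula).
theta = 48 degrees = 0.837758 rad
cos(48 deg) = 0.6691
sin(48 deg) = 0.7431
exp(theta*B) = 0.6691 + 0.7431*B


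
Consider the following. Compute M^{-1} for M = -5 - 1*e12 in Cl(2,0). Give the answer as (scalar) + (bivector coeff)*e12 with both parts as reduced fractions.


M = -5 - 1*e12, where e12^2 = -1.
Since M commutes with its reverse ~M = a - b*e12, M * ~M = a^2 - b^2*e12^2 = a^2 + b^2.
So M^{-1} = ~M / (a^2 + b^2) = (a - b*e12)/(a^2 + b^2).
a^2 + b^2 = 25 + 1 = 26
Scalar part = -5/26 = -5/26
Bivector coeff = 1/26 = 1/26
M^{-1} = -5/26 + 1/26*e12


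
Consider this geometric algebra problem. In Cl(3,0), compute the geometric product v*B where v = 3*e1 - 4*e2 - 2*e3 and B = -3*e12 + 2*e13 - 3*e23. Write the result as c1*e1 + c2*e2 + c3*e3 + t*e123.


vB has grade-1 (vector) and grade-3 (trivector) parts: vB = (v _| B) + (v ^ B).
Vector part <vB>_1:
  e1: -v2*b12 - v3*b13 = -(-4)*(-3) - (-2)*(2) = -8
  e2: v1*b12 - v3*b23 = (3)*(-3) - (-2)*(-3) = -15
  e3: v1*b13 + v2*b23 = (3)*(2) + (-4)*(-3) = 18
Trivector part <vB>_3:
  e123: v1*b23 - v2*b13 + v3*b12 = (3)*(-3) - (-4)*(2) + (-2)*(-3) = 5
vB = -8*e1 - 15*e2 + 18*e3 + 5*e123


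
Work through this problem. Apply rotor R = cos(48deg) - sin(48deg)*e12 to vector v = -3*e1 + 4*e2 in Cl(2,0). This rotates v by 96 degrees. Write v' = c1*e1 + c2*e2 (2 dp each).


Rotor R = cos(48deg) - sin(48deg)*e12
Rotation angle theta = 2 * 48 = 96 degrees
v' = R*v*~R rotates v by theta.
cos(96deg) = -0.1045, sin(96deg) = 0.9945
v'_1 = -3*cos(96deg) - 4*sin(96deg)
= -3*(-0.1045) - 4*0.9945
= -3.66
v'_2 = -3*sin(96deg) + 4*cos(96deg)
= -3*0.9945 + 4*(-0.1045)
= -3.40
v' = -3.66*e1 - 3.40*e2


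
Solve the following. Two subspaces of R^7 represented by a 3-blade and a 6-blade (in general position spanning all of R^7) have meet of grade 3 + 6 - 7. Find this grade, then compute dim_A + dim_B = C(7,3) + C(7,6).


Meet grade = grade(A) + grade(B) - n
= 3 + 6 - 7 = 2
C(7,3) = 35
C(7,6) = 7
dim_A + dim_B = 35 + 7 = 42


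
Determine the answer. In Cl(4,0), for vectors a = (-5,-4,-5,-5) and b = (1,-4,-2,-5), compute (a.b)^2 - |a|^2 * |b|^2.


a . b = (-5)*1 + (-4)*(-4) + (-5)*(-2) + (-5)*(-5)
= -5 + 16 + 10 + 25 = 46
|a|^2 = (-5)^2 + (-4)^2 + (-5)^2 + (-5)^2 = 91
|b|^2 = 1^2 + (-4)^2 + (-2)^2 + (-5)^2 = 46
(a.b)^2 = 46^2 = 2116
|a|^2 * |b|^2 = 91 * 46 = 4186
Result = 2116 - 4186 = -2070


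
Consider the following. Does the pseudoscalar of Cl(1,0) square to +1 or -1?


The pseudoscalar I = e1...e_n (product of all n generators) of Cl(p,q) satisfies I^2 = (-1)^(q + n(n-1)/2).
p = 1, q = 0, n = p + q = 1
n(n-1)/2 = 1 * 0 / 2 = 0
Exponent = q + n(n-1)/2 = 0 + 0 = 0
I^2 = (-1)^0 = +1


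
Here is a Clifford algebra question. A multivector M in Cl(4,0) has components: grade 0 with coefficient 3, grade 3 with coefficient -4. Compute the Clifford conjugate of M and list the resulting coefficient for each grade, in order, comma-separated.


Clifford conjugate sign for grade k: (-1)^(k(k+1)/2)
Grade 0: (-1)^(0*1/2) = (-1)^0 = 1, coeff 3 -> 3
Grade 3: (-1)^(3*4/2) = (-1)^6 = 1, coeff -4 -> -4
Conjugated coefficients: 3, -4


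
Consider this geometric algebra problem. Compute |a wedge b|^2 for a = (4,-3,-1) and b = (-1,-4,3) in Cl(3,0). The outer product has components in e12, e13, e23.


a wedge b = (a1*b2 - a2*b1)*e12 + (a1*b3 - a3*b1)*e13 + (a2*b3 - a3*b2)*e23
e12 coeff: 4*(-4) - (-3)*(-1) = -16 - 3 = -19
e13 coeff: 4*3 - (-1)*(-1) = 12 - 1 = 11
e23 coeff: (-3)*3 - (-1)*(-4) = -9 - 4 = -13
|a wedge b|^2 = (-19)^2 + 11^2 + (-13)^2
= 361 + 121 + 169
= 651


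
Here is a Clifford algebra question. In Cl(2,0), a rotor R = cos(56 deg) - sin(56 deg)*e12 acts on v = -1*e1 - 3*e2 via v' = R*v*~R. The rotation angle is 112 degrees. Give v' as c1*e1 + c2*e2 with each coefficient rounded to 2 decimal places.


Rotor R = cos(56deg) - sin(56deg)*e12
Rotation angle theta = 2 * 56 = 112 degrees
v' = R*v*~R rotates v by theta.
cos(112deg) = -0.3746, sin(112deg) = 0.9272
v'_1 = -1*cos(112deg) - (-3)*sin(112deg)
= -1*(-0.3746) - (-3)*0.9272
= 3.16
v'_2 = -1*sin(112deg) + (-3)*cos(112deg)
= -1*0.9272 + (-3)*(-0.3746)
= 0.20
v' = 3.16*e1 + 0.20*e2


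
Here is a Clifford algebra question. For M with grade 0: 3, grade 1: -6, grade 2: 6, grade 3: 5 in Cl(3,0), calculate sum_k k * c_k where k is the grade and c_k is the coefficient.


Grade-weighted sum = sum of grade_k * coefficient_k
0*3 = 0
1*(-6) = -6
2*6 = 12
3*5 = 15
Total = 0 + (-6) + 12 + 15 = 21


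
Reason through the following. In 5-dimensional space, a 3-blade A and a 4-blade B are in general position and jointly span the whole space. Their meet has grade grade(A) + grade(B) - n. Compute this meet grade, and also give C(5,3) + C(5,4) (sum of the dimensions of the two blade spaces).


Meet grade = grade(A) + grade(B) - n
= 3 + 4 - 5 = 2
C(5,3) = 10
C(5,4) = 5
dim_A + dim_B = 10 + 5 = 15


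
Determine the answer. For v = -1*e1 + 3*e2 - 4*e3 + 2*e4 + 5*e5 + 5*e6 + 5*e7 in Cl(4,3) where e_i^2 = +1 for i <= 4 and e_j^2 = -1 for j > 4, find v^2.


v^2 = sum of c_i^2 * e_i^2
Positive signature terms (e_i^2 = +1): (-1)^2 + 3^2 + (-4)^2 + 2^2 = 30
Negative signature terms (e_j^2 = -1): 5^2 + 5^2 + 5^2 = 75
v^2 = 30 - 75 = -45


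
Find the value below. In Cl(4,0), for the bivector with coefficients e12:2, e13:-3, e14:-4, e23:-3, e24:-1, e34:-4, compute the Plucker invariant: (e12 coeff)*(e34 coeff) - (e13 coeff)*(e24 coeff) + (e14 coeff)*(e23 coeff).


Plucker relation: af - be + cd
a*f = 2*(-4) = -8
b*e = (-3)*(-1) = 3
c*d = (-4)*(-3) = 12
af - be + cd = -8 - 3 + 12
= 1


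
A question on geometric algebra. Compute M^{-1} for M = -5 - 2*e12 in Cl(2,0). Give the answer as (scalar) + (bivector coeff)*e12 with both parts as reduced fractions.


M = -5 - 2*e12, where e12^2 = -1.
Since M commutes with its reverse ~M = a - b*e12, M * ~M = a^2 - b^2*e12^2 = a^2 + b^2.
So M^{-1} = ~M / (a^2 + b^2) = (a - b*e12)/(a^2 + b^2).
a^2 + b^2 = 25 + 4 = 29
Scalar part = -5/29 = -5/29
Bivector coeff = 2/29 = 2/29
M^{-1} = -5/29 + 2/29*e12


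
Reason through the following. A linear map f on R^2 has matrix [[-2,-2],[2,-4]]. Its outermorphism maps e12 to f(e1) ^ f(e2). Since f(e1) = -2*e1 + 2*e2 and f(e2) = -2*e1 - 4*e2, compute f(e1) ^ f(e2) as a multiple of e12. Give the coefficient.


The outermorphism of a linear map f sends e1^e2 to f(e1)^f(e2).
f(e1) = -2*e1 + 2*e2
f(e2) = -2*e1 - 4*e2
f(e1) ^ f(e2) = (-2*e1 + 2*e2) ^ (-2*e1 - 4*e2)
= (-2)*(-4)*e12 + 2*(-2)*e21
= (8 - (-4))*e12
= 12*e12
Coefficient = 12


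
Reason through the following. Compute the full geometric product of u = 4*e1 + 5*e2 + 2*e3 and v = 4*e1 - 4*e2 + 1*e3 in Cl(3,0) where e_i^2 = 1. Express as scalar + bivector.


In Cl(3,0): e_i^2 = 1, e_ie_j = -e_je_i for i != j.
Scalar part = u . v = 4*4 + 5*(-4) + 2*1
= 16 + (-20) + 2 = -2
e12 coeff = 4*(-4) - 5*4 = -16 - 20 = -36
e13 coeff = 4*1 - 2*4 = 4 - 8 = -4
e23 coeff = 5*1 - 2*(-4) = 5 - (-8) = 13
uv = -2 - 36*e12 - 4*e13 + 13*e23


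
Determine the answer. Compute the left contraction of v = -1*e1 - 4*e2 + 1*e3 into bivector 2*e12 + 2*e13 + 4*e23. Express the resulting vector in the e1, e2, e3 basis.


Left contraction v _| B = <vB>_1 (grade-1 part of the geometric product vB).
Using e1_|e12 = e2, e2_|e12 = -e1, e1_|e13 = e3, e3_|e13 = -e1, e2_|e23 = e3, e3_|e23 = -e2:
e1 coeff: -v2*b12 - v3*b13 = -(-4)*(2) - (1)*(2) = 6
e2 coeff: v1*b12 - v3*b23 = (-1)*(2) - (1)*(4) = -6
e3 coeff: v1*b13 + v2*b23 = (-1)*(2) + (-4)*(4) = -18
v _| B = 6*e1 - 6*e2 - 18*e3


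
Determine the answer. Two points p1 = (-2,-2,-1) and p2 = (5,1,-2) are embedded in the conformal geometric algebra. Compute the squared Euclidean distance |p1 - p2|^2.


p1 - p2 = (-7, -3, 1)
|p1 - p2|^2 = (-7)^2 + (-3)^2 + 1^2
= 49 + 9 + 1
= 59


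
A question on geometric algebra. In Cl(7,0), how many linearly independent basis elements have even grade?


Even subalgebra dimension = 2^(n-1)
n = 7 + 0 = 7
2^(7 - 1) = 2^6 = 64
Verification: sum of C(7,k) for even k = 1 + 21 + 35 + 7 = 64
Result = 64


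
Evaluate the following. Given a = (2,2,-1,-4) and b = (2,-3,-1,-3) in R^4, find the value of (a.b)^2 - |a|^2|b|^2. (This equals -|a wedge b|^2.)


a . b = 2*2 + 2*(-3) + (-1)*(-1) + (-4)*(-3)
= 4 + (-6) + 1 + 12 = 11
|a|^2 = 2^2 + 2^2 + (-1)^2 + (-4)^2 = 25
|b|^2 = 2^2 + (-3)^2 + (-1)^2 + (-3)^2 = 23
(a.b)^2 = 11^2 = 121
|a|^2 * |b|^2 = 25 * 23 = 575
Result = 121 - 575 = -454


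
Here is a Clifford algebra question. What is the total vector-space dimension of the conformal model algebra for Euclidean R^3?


The conformal model of R^3 uses Cl(4,1): the 3 Euclidean generators plus two extra orthogonal generators e+ (e+^2 = +1) and e- (e-^2 = -1), from which the null vectors e0, einf are built.
Number of generators m = 3 + 2 = 5.
dim Cl(p,q) = 2^m = 2^5 = 32


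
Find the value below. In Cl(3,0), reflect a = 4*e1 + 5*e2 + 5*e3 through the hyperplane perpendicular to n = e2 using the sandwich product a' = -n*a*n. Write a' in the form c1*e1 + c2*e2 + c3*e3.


Reflection formula: a' = -n*a*n, with n = e2 (unit vector, n^2 = 1).
For reflection through hyperplane perp to e2:
The component along e2 flips sign, others stay.
a = (4, 5, 5)
a' = (4, -5, 5)
a' = 4*e1 - 5*e2 + 5*e3


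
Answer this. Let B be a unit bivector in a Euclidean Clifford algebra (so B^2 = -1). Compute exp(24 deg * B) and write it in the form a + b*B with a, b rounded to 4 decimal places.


For a unit bivector B with B^2 = -1, the exponential series gives
e^(theta*B) = cos(theta) + sin(theta)*B (the GA analogue of Euler's formula).
theta = 24 degrees = 0.418879 rad
cos(24 deg) = 0.9135
sin(24 deg) = 0.4067
exp(theta*B) = 0.9135 + 0.4067*B
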